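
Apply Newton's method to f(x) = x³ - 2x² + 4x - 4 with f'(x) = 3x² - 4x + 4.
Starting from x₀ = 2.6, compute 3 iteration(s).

f(x) = x³ - 2x² + 4x - 4
f'(x) = 3x² - 4x + 4
x₀ = 2.6

Newton-Raphson formula: x_{n+1} = x_n - f(x_n)/f'(x_n)

Iteration 1:
  f(2.600000) = 10.456000
  f'(2.600000) = 13.880000
  x_1 = 2.600000 - 10.456000/13.880000 = 1.846686
Iteration 2:
  f(1.846686) = 2.863904
  f'(1.846686) = 6.844003
  x_2 = 1.846686 - 2.863904/6.844003 = 1.428231
Iteration 3:
  f(1.428231) = 0.546606
  f'(1.428231) = 4.406609
  x_3 = 1.428231 - 0.546606/4.406609 = 1.304189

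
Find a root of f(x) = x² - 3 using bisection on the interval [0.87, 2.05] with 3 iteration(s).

f(x) = x² - 3
Initial interval: [0.87, 2.05]

Iteration 1:
  c_1 = (0.870000 + 2.050000)/2 = 1.460000
  f(c_1) = f(1.460000) = -0.868400
  f(a) × f(c) ≥ 0, new interval: [1.460000, 2.050000]
Iteration 2:
  c_2 = (1.460000 + 2.050000)/2 = 1.755000
  f(c_2) = f(1.755000) = 0.080025
  f(a) × f(c) < 0, new interval: [1.460000, 1.755000]
Iteration 3:
  c_3 = (1.460000 + 1.755000)/2 = 1.607500
  f(c_3) = f(1.607500) = -0.415944
  f(a) × f(c) ≥ 0, new interval: [1.607500, 1.755000]

After 3 iteration(s), the approximation is c_3 = 1.607500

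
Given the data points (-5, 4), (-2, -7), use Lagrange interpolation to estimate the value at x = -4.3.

Lagrange interpolation formula:
P(x) = Σ yᵢ × Lᵢ(x)
where Lᵢ(x) = Π_{j≠i} (x - xⱼ)/(xᵢ - xⱼ)

L_0(-4.3) = (-4.3 - (-2))/(-5 - (-2)) = 0.766667
L_1(-4.3) = (-4.3 - (-5))/(-2 - (-5)) = 0.233333

P(-4.3) = 4×L_0(-4.3) + (-7)×L_1(-4.3)
P(-4.3) = 1.433333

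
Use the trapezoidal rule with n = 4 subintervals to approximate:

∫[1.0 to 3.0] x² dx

f(x) = x²
a = 1.0, b = 3.0, n = 4
h = (b - a)/n = 0.500000

Trapezoidal rule: (h/2)[f(x₀) + 2f(x₁) + 2f(x₂) + ... + f(xₙ)]

x_0 = 1.0000, f(x_0) = 1.000000, coefficient = 1
x_1 = 1.5000, f(x_1) = 2.250000, coefficient = 2
x_2 = 2.0000, f(x_2) = 4.000000, coefficient = 2
x_3 = 2.5000, f(x_3) = 6.250000, coefficient = 2
x_4 = 3.0000, f(x_4) = 9.000000, coefficient = 1

I ≈ (0.500000/2) × 35.000000 = 8.750000
Exact value: 8.666667
Error: 0.083333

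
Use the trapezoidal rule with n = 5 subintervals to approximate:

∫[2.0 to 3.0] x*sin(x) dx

f(x) = x*sin(x)
a = 2.0, b = 3.0, n = 5
h = (b - a)/n = 0.200000

Trapezoidal rule: (h/2)[f(x₀) + 2f(x₁) + 2f(x₂) + ... + f(xₙ)]

x_0 = 2.0000, f(x_0) = 1.818595, coefficient = 1
x_1 = 2.2000, f(x_1) = 1.778692, coefficient = 2
x_2 = 2.4000, f(x_2) = 1.621112, coefficient = 2
x_3 = 2.6000, f(x_3) = 1.340304, coefficient = 2
x_4 = 2.8000, f(x_4) = 0.937967, coefficient = 2
x_5 = 3.0000, f(x_5) = 0.423360, coefficient = 1

I ≈ (0.200000/2) × 13.598103 = 1.359810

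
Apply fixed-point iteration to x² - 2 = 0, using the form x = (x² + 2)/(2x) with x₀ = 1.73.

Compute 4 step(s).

Equation: x² - 2 = 0
Fixed-point form: x = (x² + 2)/(2x)
x₀ = 1.73

x_1 = g(1.730000) = 1.443035
x_2 = g(1.443035) = 1.414501
x_3 = g(1.414501) = 1.414214
x_4 = g(1.414214) = 1.414214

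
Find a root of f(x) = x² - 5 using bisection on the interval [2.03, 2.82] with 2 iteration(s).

f(x) = x² - 5
Initial interval: [2.03, 2.82]

Iteration 1:
  c_1 = (2.030000 + 2.820000)/2 = 2.425000
  f(c_1) = f(2.425000) = 0.880625
  f(a) × f(c) < 0, new interval: [2.030000, 2.425000]
Iteration 2:
  c_2 = (2.030000 + 2.425000)/2 = 2.227500
  f(c_2) = f(2.227500) = -0.038244
  f(a) × f(c) ≥ 0, new interval: [2.227500, 2.425000]

After 2 iteration(s), the approximation is c_2 = 2.227500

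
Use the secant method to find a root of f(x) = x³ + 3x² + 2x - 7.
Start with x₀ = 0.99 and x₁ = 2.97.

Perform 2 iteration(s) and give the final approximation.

f(x) = x³ + 3x² + 2x - 7
x₀ = 0.99, x₁ = 2.97

Secant formula: x_{n+1} = x_n - f(x_n)(x_n - x_{n-1})/(f(x_n) - f(x_{n-1}))

Iteration 1:
  f(0.990000) = -1.109401
  f(2.970000) = 51.600773
  x_2 = 2.970000 - 51.600773×(2.970000 - 0.990000)/(51.600773 - (-1.109401))
       = 1.031673
Iteration 2:
  f(2.970000) = 51.600773
  f(1.031673) = -0.645541
  x_3 = 1.031673 - (-0.645541)×(1.031673 - 2.970000)/(-0.645541 - 51.600773)
       = 1.055623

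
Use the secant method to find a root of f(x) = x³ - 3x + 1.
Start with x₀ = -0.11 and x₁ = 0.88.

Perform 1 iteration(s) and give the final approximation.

f(x) = x³ - 3x + 1
x₀ = -0.11, x₁ = 0.88

Secant formula: x_{n+1} = x_n - f(x_n)(x_n - x_{n-1})/(f(x_n) - f(x_{n-1}))

Iteration 1:
  f(-0.110000) = 1.328669
  f(0.880000) = -0.958528
  x_2 = 0.880000 - (-0.958528)×(0.880000 - (-0.110000))/(-0.958528 - 1.328669)
       = 0.465107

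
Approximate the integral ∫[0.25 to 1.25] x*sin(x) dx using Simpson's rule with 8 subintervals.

f(x) = x*sin(x)
a = 0.25, b = 1.25, n = 8
h = (b - a)/n = 0.125000

Simpson's rule: (h/3)[f(x₀) + 4f(x₁) + 2f(x₂) + ... + f(xₙ)]

x_0 = 0.2500, f(x_0) = 0.061851, coefficient = 1
x_1 = 0.3750, f(x_1) = 0.137352, coefficient = 4
x_2 = 0.5000, f(x_2) = 0.239713, coefficient = 2
x_3 = 0.6250, f(x_3) = 0.365686, coefficient = 4
x_4 = 0.7500, f(x_4) = 0.511229, coefficient = 2
x_5 = 0.8750, f(x_5) = 0.671601, coefficient = 4
x_6 = 1.0000, f(x_6) = 0.841471, coefficient = 2
x_7 = 1.1250, f(x_7) = 1.015051, coefficient = 4
x_8 = 1.2500, f(x_8) = 1.186231, coefficient = 1

I ≈ (0.125000/3) × 13.191666 = 0.549653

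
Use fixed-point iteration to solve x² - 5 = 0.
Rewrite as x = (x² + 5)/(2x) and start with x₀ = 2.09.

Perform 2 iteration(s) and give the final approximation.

Equation: x² - 5 = 0
Fixed-point form: x = (x² + 5)/(2x)
x₀ = 2.09

x_1 = g(2.090000) = 2.241172
x_2 = g(2.241172) = 2.236074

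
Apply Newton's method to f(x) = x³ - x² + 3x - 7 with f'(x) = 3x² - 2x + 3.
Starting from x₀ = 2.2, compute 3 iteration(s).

f(x) = x³ - x² + 3x - 7
f'(x) = 3x² - 2x + 3
x₀ = 2.2

Newton-Raphson formula: x_{n+1} = x_n - f(x_n)/f'(x_n)

Iteration 1:
  f(2.200000) = 5.408000
  f'(2.200000) = 13.120000
  x_1 = 2.200000 - 5.408000/13.120000 = 1.787805
Iteration 2:
  f(1.787805) = 0.881433
  f'(1.787805) = 9.013129
  x_2 = 1.787805 - 0.881433/9.013129 = 1.690011
Iteration 3:
  f(1.690011) = 0.040795
  f'(1.690011) = 8.188386
  x_3 = 1.690011 - 0.040795/8.188386 = 1.685028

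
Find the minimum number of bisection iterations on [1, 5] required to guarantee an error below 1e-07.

We need (b-a)/2^n ≤ 1e-07
(5 - 1)/2^n ≤ 1e-07
4/2^n ≤ 1e-07
2^n ≥ 40000000
n ≥ log₂(40000000) = 25.25
n ≥ 26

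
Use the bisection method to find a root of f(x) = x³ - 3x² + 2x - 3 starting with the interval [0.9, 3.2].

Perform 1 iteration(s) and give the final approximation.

f(x) = x³ - 3x² + 2x - 3
Initial interval: [0.9, 3.2]

Iteration 1:
  c_1 = (0.900000 + 3.200000)/2 = 2.050000
  f(c_1) = f(2.050000) = -2.892375
  f(a) × f(c) ≥ 0, new interval: [2.050000, 3.200000]

After 1 iteration(s), the approximation is c_1 = 2.050000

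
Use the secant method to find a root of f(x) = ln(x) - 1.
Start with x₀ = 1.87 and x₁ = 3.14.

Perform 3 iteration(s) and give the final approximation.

f(x) = ln(x) - 1
x₀ = 1.87, x₁ = 3.14

Secant formula: x_{n+1} = x_n - f(x_n)(x_n - x_{n-1})/(f(x_n) - f(x_{n-1}))

Iteration 1:
  f(1.870000) = -0.374062
  f(3.140000) = 0.144223
  x_2 = 3.140000 - 0.144223×(3.140000 - 1.870000)/(0.144223 - (-0.374062))
       = 2.786598
Iteration 2:
  f(3.140000) = 0.144223
  f(2.786598) = 0.024821
  x_3 = 2.786598 - 0.024821×(2.786598 - 3.140000)/(0.024821 - 0.144223)
       = 2.713132
Iteration 3:
  f(2.786598) = 0.024821
  f(2.713132) = -0.001896
  x_4 = 2.713132 - (-0.001896)×(2.713132 - 2.786598)/(-0.001896 - 0.024821)
       = 2.718346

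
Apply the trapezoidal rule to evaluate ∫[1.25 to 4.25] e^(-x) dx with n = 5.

f(x) = e^(-x)
a = 1.25, b = 4.25, n = 5
h = (b - a)/n = 0.600000

Trapezoidal rule: (h/2)[f(x₀) + 2f(x₁) + 2f(x₂) + ... + f(xₙ)]

x_0 = 1.2500, f(x_0) = 0.286505, coefficient = 1
x_1 = 1.8500, f(x_1) = 0.157237, coefficient = 2
x_2 = 2.4500, f(x_2) = 0.086294, coefficient = 2
x_3 = 3.0500, f(x_3) = 0.047359, coefficient = 2
x_4 = 3.6500, f(x_4) = 0.025991, coefficient = 2
x_5 = 4.2500, f(x_5) = 0.014264, coefficient = 1

I ≈ (0.600000/2) × 0.934531 = 0.280359
Exact value: 0.272241
Error: 0.008119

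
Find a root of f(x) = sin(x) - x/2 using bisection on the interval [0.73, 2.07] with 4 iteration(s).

f(x) = sin(x) - x/2
Initial interval: [0.73, 2.07]

Iteration 1:
  c_1 = (0.730000 + 2.070000)/2 = 1.400000
  f(c_1) = f(1.400000) = 0.285450
  f(a) × f(c) ≥ 0, new interval: [1.400000, 2.070000]
Iteration 2:
  c_2 = (1.400000 + 2.070000)/2 = 1.735000
  f(c_2) = f(1.735000) = 0.119049
  f(a) × f(c) ≥ 0, new interval: [1.735000, 2.070000]
Iteration 3:
  c_3 = (1.735000 + 2.070000)/2 = 1.902500
  f(c_3) = f(1.902500) = -0.005761
  f(a) × f(c) < 0, new interval: [1.735000, 1.902500]
Iteration 4:
  c_4 = (1.735000 + 1.902500)/2 = 1.818750
  f(c_4) = f(1.818750) = 0.060042
  f(a) × f(c) ≥ 0, new interval: [1.818750, 1.902500]

After 4 iteration(s), the approximation is c_4 = 1.818750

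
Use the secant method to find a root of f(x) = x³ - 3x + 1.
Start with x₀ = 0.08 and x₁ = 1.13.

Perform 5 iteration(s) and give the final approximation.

f(x) = x³ - 3x + 1
x₀ = 0.08, x₁ = 1.13

Secant formula: x_{n+1} = x_n - f(x_n)(x_n - x_{n-1})/(f(x_n) - f(x_{n-1}))

Iteration 1:
  f(0.080000) = 0.760512
  f(1.130000) = -0.947103
  x_2 = 1.130000 - (-0.947103)×(1.130000 - 0.080000)/(-0.947103 - 0.760512)
       = 0.547633
Iteration 2:
  f(1.130000) = -0.947103
  f(0.547633) = -0.478663
  x_3 = 0.547633 - (-0.478663)×(0.547633 - 1.130000)/(-0.478663 - (-0.947103))
       = -0.047444
Iteration 3:
  f(0.547633) = -0.478663
  f(-0.047444) = 1.142224
  x_4 = -0.047444 - 1.142224×(-0.047444 - 0.547633)/(1.142224 - (-0.478663))
       = 0.371901
Iteration 4:
  f(-0.047444) = 1.142224
  f(0.371901) = -0.064266
  x_5 = 0.371901 - (-0.064266)×(0.371901 - (-0.047444))/(-0.064266 - 1.142224)
       = 0.349564
Iteration 5:
  f(0.371901) = -0.064266
  f(0.349564) = -0.005977
  x_6 = 0.349564 - (-0.005977)×(0.349564 - 0.371901)/(-0.005977 - (-0.064266))
       = 0.347274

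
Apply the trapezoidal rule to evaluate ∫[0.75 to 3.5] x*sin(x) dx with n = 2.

f(x) = x*sin(x)
a = 0.75, b = 3.5, n = 2
h = (b - a)/n = 1.375000

Trapezoidal rule: (h/2)[f(x₀) + 2f(x₁) + 2f(x₂) + ... + f(xₙ)]

x_0 = 0.7500, f(x_0) = 0.511229, coefficient = 1
x_1 = 2.1250, f(x_1) = 1.806930, coefficient = 2
x_2 = 3.5000, f(x_2) = -1.227741, coefficient = 1

I ≈ (1.375000/2) × 2.897347 = 1.991926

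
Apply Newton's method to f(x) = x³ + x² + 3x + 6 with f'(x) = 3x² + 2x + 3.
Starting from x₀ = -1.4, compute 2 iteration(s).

f(x) = x³ + x² + 3x + 6
f'(x) = 3x² + 2x + 3
x₀ = -1.4

Newton-Raphson formula: x_{n+1} = x_n - f(x_n)/f'(x_n)

Iteration 1:
  f(-1.400000) = 1.016000
  f'(-1.400000) = 6.080000
  x_1 = -1.400000 - 1.016000/6.080000 = -1.567105
Iteration 2:
  f(-1.567105) = -0.094024
  f'(-1.567105) = 7.233246
  x_2 = -1.567105 - (-0.094024)/7.233246 = -1.554106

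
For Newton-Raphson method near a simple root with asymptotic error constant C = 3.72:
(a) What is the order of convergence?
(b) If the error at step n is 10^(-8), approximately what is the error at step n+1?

(a) Newton-Raphson has quadratic (order 2) convergence near simple roots.
    This means |e_{n+1}| ≈ C|e_n|².

(b) With |e_n| = 10^(-8) and C = 3.72:
    |e_{n+1}| ≈ 3.72 × (10^(-8))² = 3.72 × 10^(-16)

(a) 2 (quadratic); (b) |e_{n+1}| ≈ 3.720e-16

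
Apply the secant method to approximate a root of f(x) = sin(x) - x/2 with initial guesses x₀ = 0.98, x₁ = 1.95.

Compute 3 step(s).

f(x) = sin(x) - x/2
x₀ = 0.98, x₁ = 1.95

Secant formula: x_{n+1} = x_n - f(x_n)(x_n - x_{n-1})/(f(x_n) - f(x_{n-1}))

Iteration 1:
  f(0.980000) = 0.340497
  f(1.950000) = -0.046040
  x_2 = 1.950000 - (-0.046040)×(1.950000 - 0.980000)/(-0.046040 - 0.340497)
       = 1.834464
Iteration 2:
  f(1.950000) = -0.046040
  f(1.834464) = 0.048209
  x_3 = 1.834464 - 0.048209×(1.834464 - 1.950000)/(0.048209 - (-0.046040))
       = 1.893561
Iteration 3:
  f(1.834464) = 0.048209
  f(1.893561) = 0.001582
  x_4 = 1.893561 - 0.001582×(1.893561 - 1.834464)/(0.001582 - 0.048209)
       = 1.895566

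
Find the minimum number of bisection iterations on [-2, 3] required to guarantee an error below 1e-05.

We need (b-a)/2^n ≤ 1e-05
(3 - (-2))/2^n ≤ 1e-05
5/2^n ≤ 1e-05
2^n ≥ 500000
n ≥ log₂(500000) = 18.93
n ≥ 19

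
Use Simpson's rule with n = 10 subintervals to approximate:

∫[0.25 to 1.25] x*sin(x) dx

f(x) = x*sin(x)
a = 0.25, b = 1.25, n = 10
h = (b - a)/n = 0.100000

Simpson's rule: (h/3)[f(x₀) + 4f(x₁) + 2f(x₂) + ... + f(xₙ)]

x_0 = 0.2500, f(x_0) = 0.061851, coefficient = 1
x_1 = 0.3500, f(x_1) = 0.120014, coefficient = 4
x_2 = 0.4500, f(x_2) = 0.195734, coefficient = 2
x_3 = 0.5500, f(x_3) = 0.287478, coefficient = 4
x_4 = 0.6500, f(x_4) = 0.393371, coefficient = 2
x_5 = 0.7500, f(x_5) = 0.511229, coefficient = 4
x_6 = 0.8500, f(x_6) = 0.638588, coefficient = 2
x_7 = 0.9500, f(x_7) = 0.772745, coefficient = 4
x_8 = 1.0500, f(x_8) = 0.910794, coefficient = 2
x_9 = 1.1500, f(x_9) = 1.049679, coefficient = 4
x_10 = 1.2500, f(x_10) = 1.186231, coefficient = 1

I ≈ (0.100000/3) × 16.489637 = 0.549655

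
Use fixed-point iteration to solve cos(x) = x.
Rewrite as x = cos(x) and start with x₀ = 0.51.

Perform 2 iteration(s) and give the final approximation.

Equation: cos(x) = x
Fixed-point form: x = cos(x)
x₀ = 0.51

x_1 = g(0.510000) = 0.872745
x_2 = g(0.872745) = 0.642726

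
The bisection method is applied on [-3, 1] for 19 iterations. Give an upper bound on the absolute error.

Bisection error bound: |error| ≤ (b-a)/2^n
|error| ≤ (1 - (-3))/2^19 = 4/2^19
|error| ≤ 0.0000076294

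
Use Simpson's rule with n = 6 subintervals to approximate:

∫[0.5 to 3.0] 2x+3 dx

f(x) = 2x+3
a = 0.5, b = 3.0, n = 6
h = (b - a)/n = 0.416667

Simpson's rule: (h/3)[f(x₀) + 4f(x₁) + 2f(x₂) + ... + f(xₙ)]

x_0 = 0.5000, f(x_0) = 4.000000, coefficient = 1
x_1 = 0.9167, f(x_1) = 4.833333, coefficient = 4
x_2 = 1.3333, f(x_2) = 5.666667, coefficient = 2
x_3 = 1.7500, f(x_3) = 6.500000, coefficient = 4
x_4 = 2.1667, f(x_4) = 7.333333, coefficient = 2
x_5 = 2.5833, f(x_5) = 8.166667, coefficient = 4
x_6 = 3.0000, f(x_6) = 9.000000, coefficient = 1

I ≈ (0.416667/3) × 117.000000 = 16.250000
Exact value: 16.250000
Error: 0.000000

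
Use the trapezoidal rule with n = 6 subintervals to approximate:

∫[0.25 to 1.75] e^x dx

f(x) = e^x
a = 0.25, b = 1.75, n = 6
h = (b - a)/n = 0.250000

Trapezoidal rule: (h/2)[f(x₀) + 2f(x₁) + 2f(x₂) + ... + f(xₙ)]

x_0 = 0.2500, f(x_0) = 1.284025, coefficient = 1
x_1 = 0.5000, f(x_1) = 1.648721, coefficient = 2
x_2 = 0.7500, f(x_2) = 2.117000, coefficient = 2
x_3 = 1.0000, f(x_3) = 2.718282, coefficient = 2
x_4 = 1.2500, f(x_4) = 3.490343, coefficient = 2
x_5 = 1.5000, f(x_5) = 4.481689, coefficient = 2
x_6 = 1.7500, f(x_6) = 5.754603, coefficient = 1

I ≈ (0.250000/2) × 35.950698 = 4.493837
Exact value: 4.470577
Error: 0.023260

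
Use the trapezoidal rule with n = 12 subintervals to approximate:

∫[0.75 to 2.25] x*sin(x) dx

f(x) = x*sin(x)
a = 0.75, b = 2.25, n = 12
h = (b - a)/n = 0.125000

Trapezoidal rule: (h/2)[f(x₀) + 2f(x₁) + 2f(x₂) + ... + f(xₙ)]

x_0 = 0.7500, f(x_0) = 0.511229, coefficient = 1
x_1 = 0.8750, f(x_1) = 0.671601, coefficient = 2
x_2 = 1.0000, f(x_2) = 0.841471, coefficient = 2
x_3 = 1.1250, f(x_3) = 1.015051, coefficient = 2
x_4 = 1.2500, f(x_4) = 1.186231, coefficient = 2
x_5 = 1.3750, f(x_5) = 1.348728, coefficient = 2
x_6 = 1.5000, f(x_6) = 1.496242, coefficient = 2
x_7 = 1.6250, f(x_7) = 1.622613, coefficient = 2
x_8 = 1.7500, f(x_8) = 1.721975, coefficient = 2
x_9 = 1.8750, f(x_9) = 1.788911, coefficient = 2
x_10 = 2.0000, f(x_10) = 1.818595, coefficient = 2
x_11 = 2.1250, f(x_11) = 1.806930, coefficient = 2
x_12 = 2.2500, f(x_12) = 1.750665, coefficient = 1

I ≈ (0.125000/2) × 32.898590 = 2.056162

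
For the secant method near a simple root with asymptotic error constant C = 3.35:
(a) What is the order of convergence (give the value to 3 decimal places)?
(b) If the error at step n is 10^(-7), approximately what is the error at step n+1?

(a) Secant method has superlinear convergence with order φ = (1+√5)/2 ≈ 1.618.
    This means |e_{n+1}| ≈ C|e_n|^1.618.

(b) With |e_n| = 10^(-7) and C = 3.35:
    |e_{n+1}| ≈ 3.35 × (10^(-7))^1.618 = 3.35 × 10^(-11.33)

(a) ≈ 1.618 (golden ratio); (b) |e_{n+1}| ≈ 1.581e-11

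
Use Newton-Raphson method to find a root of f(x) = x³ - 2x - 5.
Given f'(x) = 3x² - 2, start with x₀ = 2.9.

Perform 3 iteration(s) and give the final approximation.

f(x) = x³ - 2x - 5
f'(x) = 3x² - 2
x₀ = 2.9

Newton-Raphson formula: x_{n+1} = x_n - f(x_n)/f'(x_n)

Iteration 1:
  f(2.900000) = 13.589000
  f'(2.900000) = 23.230000
  x_1 = 2.900000 - 13.589000/23.230000 = 2.315024
Iteration 2:
  f(2.315024) = 2.776939
  f'(2.315024) = 14.078004
  x_2 = 2.315024 - 2.776939/14.078004 = 2.117770
Iteration 3:
  f(2.117770) = 0.262551
  f'(2.117770) = 11.454848
  x_3 = 2.117770 - 0.262551/11.454848 = 2.094849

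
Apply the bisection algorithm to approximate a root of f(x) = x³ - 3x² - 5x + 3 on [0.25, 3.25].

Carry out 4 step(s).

f(x) = x³ - 3x² - 5x + 3
Initial interval: [0.25, 3.25]

Iteration 1:
  c_1 = (0.250000 + 3.250000)/2 = 1.750000
  f(c_1) = f(1.750000) = -9.578125
  f(a) × f(c) < 0, new interval: [0.250000, 1.750000]
Iteration 2:
  c_2 = (0.250000 + 1.750000)/2 = 1.000000
  f(c_2) = f(1.000000) = -4.000000
  f(a) × f(c) < 0, new interval: [0.250000, 1.000000]
Iteration 3:
  c_3 = (0.250000 + 1.000000)/2 = 0.625000
  f(c_3) = f(0.625000) = -1.052734
  f(a) × f(c) < 0, new interval: [0.250000, 0.625000]
Iteration 4:
  c_4 = (0.250000 + 0.625000)/2 = 0.437500
  f(c_4) = f(0.437500) = 0.322021
  f(a) × f(c) ≥ 0, new interval: [0.437500, 0.625000]

After 4 iteration(s), the approximation is c_4 = 0.437500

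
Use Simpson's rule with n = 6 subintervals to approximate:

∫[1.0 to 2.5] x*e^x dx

f(x) = x*e^x
a = 1.0, b = 2.5, n = 6
h = (b - a)/n = 0.250000

Simpson's rule: (h/3)[f(x₀) + 4f(x₁) + 2f(x₂) + ... + f(xₙ)]

x_0 = 1.0000, f(x_0) = 2.718282, coefficient = 1
x_1 = 1.2500, f(x_1) = 4.362929, coefficient = 4
x_2 = 1.5000, f(x_2) = 6.722534, coefficient = 2
x_3 = 1.7500, f(x_3) = 10.070555, coefficient = 4
x_4 = 2.0000, f(x_4) = 14.778112, coefficient = 2
x_5 = 2.2500, f(x_5) = 21.347406, coefficient = 4
x_6 = 2.5000, f(x_6) = 30.456235, coefficient = 1

I ≈ (0.250000/3) × 219.299364 = 18.274947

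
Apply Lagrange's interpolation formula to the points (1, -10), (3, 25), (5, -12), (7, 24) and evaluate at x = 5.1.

Lagrange interpolation formula:
P(x) = Σ yᵢ × Lᵢ(x)
where Lᵢ(x) = Π_{j≠i} (x - xⱼ)/(xᵢ - xⱼ)

L_0(5.1) = (5.1 - 3)/(1 - 3) × (5.1 - 5)/(1 - 5) × (5.1 - 7)/(1 - 7) = 0.008312
L_1(5.1) = (5.1 - 1)/(3 - 1) × (5.1 - 5)/(3 - 5) × (5.1 - 7)/(3 - 7) = -0.048687
L_2(5.1) = (5.1 - 1)/(5 - 1) × (5.1 - 3)/(5 - 3) × (5.1 - 7)/(5 - 7) = 1.022437
L_3(5.1) = (5.1 - 1)/(7 - 1) × (5.1 - 3)/(7 - 3) × (5.1 - 5)/(7 - 5) = 0.017937

P(5.1) = (-10)×L_0(5.1) + 25×L_1(5.1) + (-12)×L_2(5.1) + 24×L_3(5.1)
P(5.1) = -13.139062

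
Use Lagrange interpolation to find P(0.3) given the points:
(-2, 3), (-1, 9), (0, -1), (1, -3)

Lagrange interpolation formula:
P(x) = Σ yᵢ × Lᵢ(x)
where Lᵢ(x) = Π_{j≠i} (x - xⱼ)/(xᵢ - xⱼ)

L_0(0.3) = (0.3 - (-1))/(-2 - (-1)) × (0.3 - 0)/(-2 - 0) × (0.3 - 1)/(-2 - 1) = 0.045500
L_1(0.3) = (0.3 - (-2))/(-1 - (-2)) × (0.3 - 0)/(-1 - 0) × (0.3 - 1)/(-1 - 1) = -0.241500
L_2(0.3) = (0.3 - (-2))/(0 - (-2)) × (0.3 - (-1))/(0 - (-1)) × (0.3 - 1)/(0 - 1) = 1.046500
L_3(0.3) = (0.3 - (-2))/(1 - (-2)) × (0.3 - (-1))/(1 - (-1)) × (0.3 - 0)/(1 - 0) = 0.149500

P(0.3) = 3×L_0(0.3) + 9×L_1(0.3) + (-1)×L_2(0.3) + (-3)×L_3(0.3)
P(0.3) = -3.532000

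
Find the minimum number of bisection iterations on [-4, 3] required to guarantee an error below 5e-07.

We need (b-a)/2^n ≤ 5e-07
(3 - (-4))/2^n ≤ 5e-07
7/2^n ≤ 5e-07
2^n ≥ 14000000
n ≥ log₂(14000000) = 23.74
n ≥ 24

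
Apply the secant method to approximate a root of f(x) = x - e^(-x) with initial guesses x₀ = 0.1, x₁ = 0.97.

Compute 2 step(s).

f(x) = x - e^(-x)
x₀ = 0.1, x₁ = 0.97

Secant formula: x_{n+1} = x_n - f(x_n)(x_n - x_{n-1})/(f(x_n) - f(x_{n-1}))

Iteration 1:
  f(0.100000) = -0.804837
  f(0.970000) = 0.590917
  x_2 = 0.970000 - 0.590917×(0.970000 - 0.100000)/(0.590917 - (-0.804837))
       = 0.601670
Iteration 2:
  f(0.970000) = 0.590917
  f(0.601670) = 0.053775
  x_3 = 0.601670 - 0.053775×(0.601670 - 0.970000)/(0.053775 - 0.590917)
       = 0.564796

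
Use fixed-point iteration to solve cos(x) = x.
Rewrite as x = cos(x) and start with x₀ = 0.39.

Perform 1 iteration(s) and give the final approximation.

Equation: cos(x) = x
Fixed-point form: x = cos(x)
x₀ = 0.39

x_1 = g(0.390000) = 0.924909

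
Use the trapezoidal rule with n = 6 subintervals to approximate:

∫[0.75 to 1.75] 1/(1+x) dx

f(x) = 1/(1+x)
a = 0.75, b = 1.75, n = 6
h = (b - a)/n = 0.166667

Trapezoidal rule: (h/2)[f(x₀) + 2f(x₁) + 2f(x₂) + ... + f(xₙ)]

x_0 = 0.7500, f(x_0) = 0.571429, coefficient = 1
x_1 = 0.9167, f(x_1) = 0.521739, coefficient = 2
x_2 = 1.0833, f(x_2) = 0.480000, coefficient = 2
x_3 = 1.2500, f(x_3) = 0.444444, coefficient = 2
x_4 = 1.4167, f(x_4) = 0.413793, coefficient = 2
x_5 = 1.5833, f(x_5) = 0.387097, coefficient = 2
x_6 = 1.7500, f(x_6) = 0.363636, coefficient = 1

I ≈ (0.166667/2) × 5.429212 = 0.452434
Exact value: 0.451985
Error: 0.000449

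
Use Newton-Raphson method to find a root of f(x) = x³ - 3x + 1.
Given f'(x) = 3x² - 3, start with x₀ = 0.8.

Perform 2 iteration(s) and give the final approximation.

f(x) = x³ - 3x + 1
f'(x) = 3x² - 3
x₀ = 0.8

Newton-Raphson formula: x_{n+1} = x_n - f(x_n)/f'(x_n)

Iteration 1:
  f(0.800000) = -0.888000
  f'(0.800000) = -1.080000
  x_1 = 0.800000 - (-0.888000)/(-1.080000) = -0.022222
Iteration 2:
  f(-0.022222) = 1.066656
  f'(-0.022222) = -2.998519
  x_2 = -0.022222 - 1.066656/(-2.998519) = 0.333505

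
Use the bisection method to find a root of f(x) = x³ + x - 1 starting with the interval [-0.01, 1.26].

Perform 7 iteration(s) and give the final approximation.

f(x) = x³ + x - 1
Initial interval: [-0.01, 1.26]

Iteration 1:
  c_1 = (-0.010000 + 1.260000)/2 = 0.625000
  f(c_1) = f(0.625000) = -0.130859
  f(a) × f(c) ≥ 0, new interval: [0.625000, 1.260000]
Iteration 2:
  c_2 = (0.625000 + 1.260000)/2 = 0.942500
  f(c_2) = f(0.942500) = 0.779729
  f(a) × f(c) < 0, new interval: [0.625000, 0.942500]
Iteration 3:
  c_3 = (0.625000 + 0.942500)/2 = 0.783750
  f(c_3) = f(0.783750) = 0.265179
  f(a) × f(c) < 0, new interval: [0.625000, 0.783750]
Iteration 4:
  c_4 = (0.625000 + 0.783750)/2 = 0.704375
  f(c_4) = f(0.704375) = 0.053847
  f(a) × f(c) < 0, new interval: [0.625000, 0.704375]
Iteration 5:
  c_5 = (0.625000 + 0.704375)/2 = 0.664687
  f(c_5) = f(0.664687) = -0.041647
  f(a) × f(c) ≥ 0, new interval: [0.664687, 0.704375]
Iteration 6:
  c_6 = (0.664687 + 0.704375)/2 = 0.684531
  f(c_6) = f(0.684531) = 0.005291
  f(a) × f(c) < 0, new interval: [0.664687, 0.684531]
Iteration 7:
  c_7 = (0.664687 + 0.684531)/2 = 0.674609
  f(c_7) = f(0.674609) = -0.018377
  f(a) × f(c) ≥ 0, new interval: [0.674609, 0.684531]

After 7 iteration(s), the approximation is c_7 = 0.674609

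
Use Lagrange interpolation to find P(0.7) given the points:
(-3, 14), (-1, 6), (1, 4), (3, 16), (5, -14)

Lagrange interpolation formula:
P(x) = Σ yᵢ × Lᵢ(x)
where Lᵢ(x) = Π_{j≠i} (x - xⱼ)/(xᵢ - xⱼ)

L_0(0.7) = (0.7 - (-1))/(-3 - (-1)) × (0.7 - 1)/(-3 - 1) × (0.7 - 3)/(-3 - 3) × (0.7 - 5)/(-3 - 5) = -0.013135
L_1(0.7) = (0.7 - (-3))/(-1 - (-3)) × (0.7 - 1)/(-1 - 1) × (0.7 - 3)/(-1 - 3) × (0.7 - 5)/(-1 - 5) = 0.114353
L_2(0.7) = (0.7 - (-3))/(1 - (-3)) × (0.7 - (-1))/(1 - (-1)) × (0.7 - 3)/(1 - 3) × (0.7 - 5)/(1 - 5) = 0.972002
L_3(0.7) = (0.7 - (-3))/(3 - (-3)) × (0.7 - (-1))/(3 - (-1)) × (0.7 - 1)/(3 - 1) × (0.7 - 5)/(3 - 5) = -0.084522
L_4(0.7) = (0.7 - (-3))/(5 - (-3)) × (0.7 - (-1))/(5 - (-1)) × (0.7 - 1)/(5 - 1) × (0.7 - 3)/(5 - 3) = 0.011302

P(0.7) = 14×L_0(0.7) + 6×L_1(0.7) + 4×L_2(0.7) + 16×L_3(0.7) + (-14)×L_4(0.7)
P(0.7) = 2.879650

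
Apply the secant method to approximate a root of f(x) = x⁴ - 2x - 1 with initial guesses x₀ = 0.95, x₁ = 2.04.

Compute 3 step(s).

f(x) = x⁴ - 2x - 1
x₀ = 0.95, x₁ = 2.04

Secant formula: x_{n+1} = x_n - f(x_n)(x_n - x_{n-1})/(f(x_n) - f(x_{n-1}))

Iteration 1:
  f(0.950000) = -2.085494
  f(2.040000) = 12.238915
  x_2 = 2.040000 - 12.238915×(2.040000 - 0.950000)/(12.238915 - (-2.085494))
       = 1.108693
Iteration 2:
  f(2.040000) = 12.238915
  f(1.108693) = -1.706452
  x_3 = 1.108693 - (-1.706452)×(1.108693 - 2.040000)/(-1.706452 - 12.238915)
       = 1.222654
Iteration 3:
  f(1.108693) = -1.706452
  f(1.222654) = -1.210631
  x_4 = 1.222654 - (-1.210631)×(1.222654 - 1.108693)/(-1.210631 - (-1.706452))
       = 1.500910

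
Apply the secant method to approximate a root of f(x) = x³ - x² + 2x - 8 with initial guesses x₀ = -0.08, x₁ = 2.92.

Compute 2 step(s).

f(x) = x³ - x² + 2x - 8
x₀ = -0.08, x₁ = 2.92

Secant formula: x_{n+1} = x_n - f(x_n)(x_n - x_{n-1})/(f(x_n) - f(x_{n-1}))

Iteration 1:
  f(-0.080000) = -8.166912
  f(2.920000) = 14.210688
  x_2 = 2.920000 - 14.210688×(2.920000 - (-0.080000))/(14.210688 - (-8.166912))
       = 1.014878
Iteration 2:
  f(2.920000) = 14.210688
  f(1.014878) = -5.954921
  x_3 = 1.014878 - (-5.954921)×(1.014878 - 2.920000)/(-5.954921 - 14.210688)
       = 1.577462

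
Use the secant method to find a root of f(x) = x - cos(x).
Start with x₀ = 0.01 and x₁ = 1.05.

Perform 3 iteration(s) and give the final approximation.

f(x) = x - cos(x)
x₀ = 0.01, x₁ = 1.05

Secant formula: x_{n+1} = x_n - f(x_n)(x_n - x_{n-1})/(f(x_n) - f(x_{n-1}))

Iteration 1:
  f(0.010000) = -0.989950
  f(1.050000) = 0.552429
  x_2 = 1.050000 - 0.552429×(1.050000 - 0.010000)/(0.552429 - (-0.989950))
       = 0.677507
Iteration 2:
  f(1.050000) = 0.552429
  f(0.677507) = -0.101632
  x_3 = 0.677507 - (-0.101632)×(0.677507 - 1.050000)/(-0.101632 - 0.552429)
       = 0.735387
Iteration 3:
  f(0.677507) = -0.101632
  f(0.735387) = -0.006185
  x_4 = 0.735387 - (-0.006185)×(0.735387 - 0.677507)/(-0.006185 - (-0.101632))
       = 0.739137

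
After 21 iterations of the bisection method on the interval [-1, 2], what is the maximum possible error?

Bisection error bound: |error| ≤ (b-a)/2^n
|error| ≤ (2 - (-1))/2^21 = 3/2^21
|error| ≤ 0.0000014305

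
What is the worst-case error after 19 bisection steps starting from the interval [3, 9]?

Bisection error bound: |error| ≤ (b-a)/2^n
|error| ≤ (9 - 3)/2^19 = 6/2^19
|error| ≤ 0.0000114441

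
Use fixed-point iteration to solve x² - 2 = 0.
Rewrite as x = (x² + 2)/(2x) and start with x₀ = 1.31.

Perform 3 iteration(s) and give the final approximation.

Equation: x² - 2 = 0
Fixed-point form: x = (x² + 2)/(2x)
x₀ = 1.31

x_1 = g(1.310000) = 1.418359
x_2 = g(1.418359) = 1.414220
x_3 = g(1.414220) = 1.414214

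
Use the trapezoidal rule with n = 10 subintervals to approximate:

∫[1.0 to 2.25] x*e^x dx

f(x) = x*e^x
a = 1.0, b = 2.25, n = 10
h = (b - a)/n = 0.125000

Trapezoidal rule: (h/2)[f(x₀) + 2f(x₁) + 2f(x₂) + ... + f(xₙ)]

x_0 = 1.0000, f(x_0) = 2.718282, coefficient = 1
x_1 = 1.1250, f(x_1) = 3.465244, coefficient = 2
x_2 = 1.2500, f(x_2) = 4.362929, coefficient = 2
x_3 = 1.3750, f(x_3) = 5.438230, coefficient = 2
x_4 = 1.5000, f(x_4) = 6.722534, coefficient = 2
x_5 = 1.6250, f(x_5) = 8.252431, coefficient = 2
x_6 = 1.7500, f(x_6) = 10.070555, coefficient = 2
x_7 = 1.8750, f(x_7) = 12.226536, coefficient = 2
x_8 = 2.0000, f(x_8) = 14.778112, coefficient = 2
x_9 = 2.1250, f(x_9) = 17.792407, coefficient = 2
x_10 = 2.2500, f(x_10) = 21.347406, coefficient = 1

I ≈ (0.125000/2) × 190.283643 = 11.892728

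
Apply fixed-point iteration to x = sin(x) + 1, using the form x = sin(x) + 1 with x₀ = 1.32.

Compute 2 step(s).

Equation: x = sin(x) + 1
Fixed-point form: x = sin(x) + 1
x₀ = 1.32

x_1 = g(1.320000) = 1.968715
x_2 = g(1.968715) = 1.921869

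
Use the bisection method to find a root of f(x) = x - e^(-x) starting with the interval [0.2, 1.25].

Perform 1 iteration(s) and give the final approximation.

f(x) = x - e^(-x)
Initial interval: [0.2, 1.25]

Iteration 1:
  c_1 = (0.200000 + 1.250000)/2 = 0.725000
  f(c_1) = f(0.725000) = 0.240675
  f(a) × f(c) < 0, new interval: [0.200000, 0.725000]

After 1 iteration(s), the approximation is c_1 = 0.725000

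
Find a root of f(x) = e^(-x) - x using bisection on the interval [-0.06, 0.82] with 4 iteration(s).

f(x) = e^(-x) - x
Initial interval: [-0.06, 0.82]

Iteration 1:
  c_1 = (-0.060000 + 0.820000)/2 = 0.380000
  f(c_1) = f(0.380000) = 0.303861
  f(a) × f(c) ≥ 0, new interval: [0.380000, 0.820000]
Iteration 2:
  c_2 = (0.380000 + 0.820000)/2 = 0.600000
  f(c_2) = f(0.600000) = -0.051188
  f(a) × f(c) < 0, new interval: [0.380000, 0.600000]
Iteration 3:
  c_3 = (0.380000 + 0.600000)/2 = 0.490000
  f(c_3) = f(0.490000) = 0.122626
  f(a) × f(c) ≥ 0, new interval: [0.490000, 0.600000]
Iteration 4:
  c_4 = (0.490000 + 0.600000)/2 = 0.545000
  f(c_4) = f(0.545000) = 0.034842
  f(a) × f(c) ≥ 0, new interval: [0.545000, 0.600000]

After 4 iteration(s), the approximation is c_4 = 0.545000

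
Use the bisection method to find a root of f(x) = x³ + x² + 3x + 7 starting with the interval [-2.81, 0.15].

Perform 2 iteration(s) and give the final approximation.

f(x) = x³ + x² + 3x + 7
Initial interval: [-2.81, 0.15]

Iteration 1:
  c_1 = (-2.810000 + 0.150000)/2 = -1.330000
  f(c_1) = f(-1.330000) = 2.426263
  f(a) × f(c) < 0, new interval: [-2.810000, -1.330000]
Iteration 2:
  c_2 = (-2.810000 + (-1.330000))/2 = -2.070000
  f(c_2) = f(-2.070000) = -3.794843
  f(a) × f(c) ≥ 0, new interval: [-2.070000, -1.330000]

After 2 iteration(s), the approximation is c_2 = -2.070000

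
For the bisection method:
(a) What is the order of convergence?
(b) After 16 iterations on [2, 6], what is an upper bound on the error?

(a) Bisection has linear (order 1) convergence; the error is halved each step.

(b) Error bound = (b-a)/2^n = (6 - 2)/2^{16}
    = 4/2^{16}

(a) 1 (linear); (b) error ≤ 6.10e-05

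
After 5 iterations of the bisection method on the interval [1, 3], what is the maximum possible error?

Bisection error bound: |error| ≤ (b-a)/2^n
|error| ≤ (3 - 1)/2^5 = 2/2^5
|error| ≤ 0.0625000000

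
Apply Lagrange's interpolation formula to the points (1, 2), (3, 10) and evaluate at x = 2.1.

Lagrange interpolation formula:
P(x) = Σ yᵢ × Lᵢ(x)
where Lᵢ(x) = Π_{j≠i} (x - xⱼ)/(xᵢ - xⱼ)

L_0(2.1) = (2.1 - 3)/(1 - 3) = 0.450000
L_1(2.1) = (2.1 - 1)/(3 - 1) = 0.550000

P(2.1) = 2×L_0(2.1) + 10×L_1(2.1)
P(2.1) = 6.400000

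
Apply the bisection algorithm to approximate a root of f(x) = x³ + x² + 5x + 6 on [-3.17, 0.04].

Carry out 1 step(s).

f(x) = x³ + x² + 5x + 6
Initial interval: [-3.17, 0.04]

Iteration 1:
  c_1 = (-3.170000 + 0.040000)/2 = -1.565000
  f(c_1) = f(-1.565000) = -3.208812
  f(a) × f(c) ≥ 0, new interval: [-1.565000, 0.040000]

After 1 iteration(s), the approximation is c_1 = -1.565000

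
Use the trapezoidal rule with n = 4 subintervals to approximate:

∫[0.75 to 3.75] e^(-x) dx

f(x) = e^(-x)
a = 0.75, b = 3.75, n = 4
h = (b - a)/n = 0.750000

Trapezoidal rule: (h/2)[f(x₀) + 2f(x₁) + 2f(x₂) + ... + f(xₙ)]

x_0 = 0.7500, f(x_0) = 0.472367, coefficient = 1
x_1 = 1.5000, f(x_1) = 0.223130, coefficient = 2
x_2 = 2.2500, f(x_2) = 0.105399, coefficient = 2
x_3 = 3.0000, f(x_3) = 0.049787, coefficient = 2
x_4 = 3.7500, f(x_4) = 0.023518, coefficient = 1

I ≈ (0.750000/2) × 1.252517 = 0.469694
Exact value: 0.448849
Error: 0.020845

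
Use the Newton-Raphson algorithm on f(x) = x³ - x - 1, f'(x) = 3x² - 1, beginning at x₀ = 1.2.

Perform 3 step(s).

f(x) = x³ - x - 1
f'(x) = 3x² - 1
x₀ = 1.2

Newton-Raphson formula: x_{n+1} = x_n - f(x_n)/f'(x_n)

Iteration 1:
  f(1.200000) = -0.472000
  f'(1.200000) = 3.320000
  x_1 = 1.200000 - (-0.472000)/3.320000 = 1.342169
Iteration 2:
  f(1.342169) = 0.075636
  f'(1.342169) = 4.404250
  x_2 = 1.342169 - 0.075636/4.404250 = 1.324995
Iteration 3:
  f(1.324995) = 0.001182
  f'(1.324995) = 4.266837
  x_3 = 1.324995 - 0.001182/4.266837 = 1.324718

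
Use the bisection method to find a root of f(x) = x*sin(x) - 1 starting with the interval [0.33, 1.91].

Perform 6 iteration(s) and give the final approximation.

f(x) = x*sin(x) - 1
Initial interval: [0.33, 1.91]

Iteration 1:
  c_1 = (0.330000 + 1.910000)/2 = 1.120000
  f(c_1) = f(1.120000) = 0.008112
  f(a) × f(c) < 0, new interval: [0.330000, 1.120000]
Iteration 2:
  c_2 = (0.330000 + 1.120000)/2 = 0.725000
  f(c_2) = f(0.725000) = -0.519227
  f(a) × f(c) ≥ 0, new interval: [0.725000, 1.120000]
Iteration 3:
  c_3 = (0.725000 + 1.120000)/2 = 0.922500
  f(c_3) = f(0.922500) = -0.264663
  f(a) × f(c) ≥ 0, new interval: [0.922500, 1.120000]
Iteration 4:
  c_4 = (0.922500 + 1.120000)/2 = 1.021250
  f(c_4) = f(1.021250) = -0.129117
  f(a) × f(c) ≥ 0, new interval: [1.021250, 1.120000]
Iteration 5:
  c_5 = (1.021250 + 1.120000)/2 = 1.070625
  f(c_5) = f(1.070625) = -0.060526
  f(a) × f(c) ≥ 0, new interval: [1.070625, 1.120000]
Iteration 6:
  c_6 = (1.070625 + 1.120000)/2 = 1.095312
  f(c_6) = f(1.095312) = -0.026189
  f(a) × f(c) ≥ 0, new interval: [1.095312, 1.120000]

After 6 iteration(s), the approximation is c_6 = 1.095312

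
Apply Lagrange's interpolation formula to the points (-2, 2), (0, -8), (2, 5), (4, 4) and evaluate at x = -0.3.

Lagrange interpolation formula:
P(x) = Σ yᵢ × Lᵢ(x)
where Lᵢ(x) = Π_{j≠i} (x - xⱼ)/(xᵢ - xⱼ)

L_0(-0.3) = (-0.3 - 0)/(-2 - 0) × (-0.3 - 2)/(-2 - 2) × (-0.3 - 4)/(-2 - 4) = 0.061812
L_1(-0.3) = (-0.3 - (-2))/(0 - (-2)) × (-0.3 - 2)/(0 - 2) × (-0.3 - 4)/(0 - 4) = 1.050812
L_2(-0.3) = (-0.3 - (-2))/(2 - (-2)) × (-0.3 - 0)/(2 - 0) × (-0.3 - 4)/(2 - 4) = -0.137063
L_3(-0.3) = (-0.3 - (-2))/(4 - (-2)) × (-0.3 - 0)/(4 - 0) × (-0.3 - 2)/(4 - 2) = 0.024437

P(-0.3) = 2×L_0(-0.3) + (-8)×L_1(-0.3) + 5×L_2(-0.3) + 4×L_3(-0.3)
P(-0.3) = -8.870437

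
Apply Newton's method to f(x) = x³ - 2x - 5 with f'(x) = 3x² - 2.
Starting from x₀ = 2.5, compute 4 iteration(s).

f(x) = x³ - 2x - 5
f'(x) = 3x² - 2
x₀ = 2.5

Newton-Raphson formula: x_{n+1} = x_n - f(x_n)/f'(x_n)

Iteration 1:
  f(2.500000) = 5.625000
  f'(2.500000) = 16.750000
  x_1 = 2.500000 - 5.625000/16.750000 = 2.164179
Iteration 2:
  f(2.164179) = 0.807945
  f'(2.164179) = 12.051014
  x_2 = 2.164179 - 0.807945/12.051014 = 2.097135
Iteration 3:
  f(2.097135) = 0.028882
  f'(2.097135) = 11.193930
  x_3 = 2.097135 - 0.028882/11.193930 = 2.094555
Iteration 4:
  f(2.094555) = 0.000042
  f'(2.094555) = 11.161485
  x_4 = 2.094555 - 0.000042/11.161485 = 2.094551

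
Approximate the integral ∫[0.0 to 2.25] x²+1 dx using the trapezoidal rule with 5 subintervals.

f(x) = x²+1
a = 0.0, b = 2.25, n = 5
h = (b - a)/n = 0.450000

Trapezoidal rule: (h/2)[f(x₀) + 2f(x₁) + 2f(x₂) + ... + f(xₙ)]

x_0 = 0.0000, f(x_0) = 1.000000, coefficient = 1
x_1 = 0.4500, f(x_1) = 1.202500, coefficient = 2
x_2 = 0.9000, f(x_2) = 1.810000, coefficient = 2
x_3 = 1.3500, f(x_3) = 2.822500, coefficient = 2
x_4 = 1.8000, f(x_4) = 4.240000, coefficient = 2
x_5 = 2.2500, f(x_5) = 6.062500, coefficient = 1

I ≈ (0.450000/2) × 27.212500 = 6.122813
Exact value: 6.046875
Error: 0.075938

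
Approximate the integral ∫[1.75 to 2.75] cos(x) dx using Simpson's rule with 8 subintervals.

f(x) = cos(x)
a = 1.75, b = 2.75, n = 8
h = (b - a)/n = 0.125000

Simpson's rule: (h/3)[f(x₀) + 4f(x₁) + 2f(x₂) + ... + f(xₙ)]

x_0 = 1.7500, f(x_0) = -0.178246, coefficient = 1
x_1 = 1.8750, f(x_1) = -0.299534, coefficient = 4
x_2 = 2.0000, f(x_2) = -0.416147, coefficient = 2
x_3 = 2.1250, f(x_3) = -0.526266, coefficient = 4
x_4 = 2.2500, f(x_4) = -0.628174, coefficient = 2
x_5 = 2.3750, f(x_5) = -0.720278, coefficient = 4
x_6 = 2.5000, f(x_6) = -0.801144, coefficient = 2
x_7 = 2.6250, f(x_7) = -0.869507, coefficient = 4
x_8 = 2.7500, f(x_8) = -0.924302, coefficient = 1

I ≈ (0.125000/3) × -14.455819 = -0.602326
Exact value: -0.602325
Error: 0.000001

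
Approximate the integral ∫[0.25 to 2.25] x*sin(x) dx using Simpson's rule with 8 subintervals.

f(x) = x*sin(x)
a = 0.25, b = 2.25, n = 8
h = (b - a)/n = 0.250000

Simpson's rule: (h/3)[f(x₀) + 4f(x₁) + 2f(x₂) + ... + f(xₙ)]

x_0 = 0.2500, f(x_0) = 0.061851, coefficient = 1
x_1 = 0.5000, f(x_1) = 0.239713, coefficient = 4
x_2 = 0.7500, f(x_2) = 0.511229, coefficient = 2
x_3 = 1.0000, f(x_3) = 0.841471, coefficient = 4
x_4 = 1.2500, f(x_4) = 1.186231, coefficient = 2
x_5 = 1.5000, f(x_5) = 1.496242, coefficient = 4
x_6 = 1.7500, f(x_6) = 1.721975, coefficient = 2
x_7 = 2.0000, f(x_7) = 1.818595, coefficient = 4
x_8 = 2.2500, f(x_8) = 1.750665, coefficient = 1

I ≈ (0.250000/3) × 26.235471 = 2.186289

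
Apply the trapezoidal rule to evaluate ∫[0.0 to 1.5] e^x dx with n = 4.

f(x) = e^x
a = 0.0, b = 1.5, n = 4
h = (b - a)/n = 0.375000

Trapezoidal rule: (h/2)[f(x₀) + 2f(x₁) + 2f(x₂) + ... + f(xₙ)]

x_0 = 0.0000, f(x_0) = 1.000000, coefficient = 1
x_1 = 0.3750, f(x_1) = 1.454991, coefficient = 2
x_2 = 0.7500, f(x_2) = 2.117000, coefficient = 2
x_3 = 1.1250, f(x_3) = 3.080217, coefficient = 2
x_4 = 1.5000, f(x_4) = 4.481689, coefficient = 1

I ≈ (0.375000/2) × 18.786106 = 3.522395
Exact value: 3.481689
Error: 0.040706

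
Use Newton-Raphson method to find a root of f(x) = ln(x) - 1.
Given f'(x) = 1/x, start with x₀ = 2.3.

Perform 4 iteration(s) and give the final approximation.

f(x) = ln(x) - 1
f'(x) = 1/x
x₀ = 2.3

Newton-Raphson formula: x_{n+1} = x_n - f(x_n)/f'(x_n)

Iteration 1:
  f(2.300000) = -0.167091
  f'(2.300000) = 0.434783
  x_1 = 2.300000 - (-0.167091)/0.434783 = 2.684309
Iteration 2:
  f(2.684309) = -0.012577
  f'(2.684309) = 0.372535
  x_2 = 2.684309 - (-0.012577)/0.372535 = 2.718069
Iteration 3:
  f(2.718069) = -0.000078
  f'(2.718069) = 0.367908
  x_3 = 2.718069 - (-0.000078)/0.367908 = 2.718282
Iteration 4:
  f(2.718282) = 0.000000
  f'(2.718282) = 0.367879
  x_4 = 2.718282 - 0.000000/0.367879 = 2.718282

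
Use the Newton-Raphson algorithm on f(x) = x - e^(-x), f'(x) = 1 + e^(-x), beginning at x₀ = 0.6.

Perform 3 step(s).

f(x) = x - e^(-x)
f'(x) = 1 + e^(-x)
x₀ = 0.6

Newton-Raphson formula: x_{n+1} = x_n - f(x_n)/f'(x_n)

Iteration 1:
  f(0.600000) = 0.051188
  f'(0.600000) = 1.548812
  x_1 = 0.600000 - 0.051188/1.548812 = 0.566950
Iteration 2:
  f(0.566950) = -0.000303
  f'(0.566950) = 1.567253
  x_2 = 0.566950 - (-0.000303)/1.567253 = 0.567143
Iteration 3:
  f(0.567143) = 0.000000
  f'(0.567143) = 1.567143
  x_3 = 0.567143 - 0.000000/1.567143 = 0.567143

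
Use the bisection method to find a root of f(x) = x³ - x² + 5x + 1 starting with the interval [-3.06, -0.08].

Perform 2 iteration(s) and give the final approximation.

f(x) = x³ - x² + 5x + 1
Initial interval: [-3.06, -0.08]

Iteration 1:
  c_1 = (-3.060000 + (-0.080000))/2 = -1.570000
  f(c_1) = f(-1.570000) = -13.184793
  f(a) × f(c) ≥ 0, new interval: [-1.570000, -0.080000]
Iteration 2:
  c_2 = (-1.570000 + (-0.080000))/2 = -0.825000
  f(c_2) = f(-0.825000) = -4.367141
  f(a) × f(c) ≥ 0, new interval: [-0.825000, -0.080000]

After 2 iteration(s), the approximation is c_2 = -0.825000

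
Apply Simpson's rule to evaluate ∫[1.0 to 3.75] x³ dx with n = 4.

f(x) = x³
a = 1.0, b = 3.75, n = 4
h = (b - a)/n = 0.687500

Simpson's rule: (h/3)[f(x₀) + 4f(x₁) + 2f(x₂) + ... + f(xₙ)]

x_0 = 1.0000, f(x_0) = 1.000000, coefficient = 1
x_1 = 1.6875, f(x_1) = 4.805420, coefficient = 4
x_2 = 2.3750, f(x_2) = 13.396484, coefficient = 2
x_3 = 3.0625, f(x_3) = 28.722900, coefficient = 4
x_4 = 3.7500, f(x_4) = 52.734375, coefficient = 1

I ≈ (0.687500/3) × 214.640625 = 49.188477
Exact value: 49.188477
Error: 0.000000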